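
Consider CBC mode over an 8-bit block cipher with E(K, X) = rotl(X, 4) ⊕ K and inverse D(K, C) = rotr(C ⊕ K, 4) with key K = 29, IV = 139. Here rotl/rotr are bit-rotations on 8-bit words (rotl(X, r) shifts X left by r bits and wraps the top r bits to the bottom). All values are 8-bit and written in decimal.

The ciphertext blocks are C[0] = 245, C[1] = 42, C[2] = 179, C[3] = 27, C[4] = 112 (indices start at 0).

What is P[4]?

CBC decryption: P_i = D(K, C_i) ⊕ C_{i−1}, with C_{−1} = IV.
P[4]: D(K, 112) = 214; 214 ⊕ 27 = 205.

P[4] = 205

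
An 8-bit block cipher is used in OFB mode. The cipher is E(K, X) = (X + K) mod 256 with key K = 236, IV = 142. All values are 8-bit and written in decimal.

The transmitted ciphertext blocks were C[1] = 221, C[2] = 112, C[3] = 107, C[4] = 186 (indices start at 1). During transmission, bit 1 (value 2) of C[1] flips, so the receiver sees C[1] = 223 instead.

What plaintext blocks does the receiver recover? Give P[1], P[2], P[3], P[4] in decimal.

OFB decryption: S_i = E(K, S_{i−1}) with S_{0} = IV; P_i = C_i ⊕ S_i.
Only C[1] changed, to 223. In OFB, a change in C_i flips the same bit in P_i only; the keystream is unaffected. Decrypting the received ciphertext:
P[1]: S = E(K, 142) = 122; 223 ⊕ 122 = 165.
P[2]: S = E(K, 122) = 102; 112 ⊕ 102 = 22.
P[3]: S = E(K, 102) = 82; 107 ⊕ 82 = 57.
P[4]: S = E(K, 82) = 62; 186 ⊕ 62 = 132.
Blocks that differ from the original plaintext: P[1].

P[1] = 165, P[2] = 22, P[3] = 57, P[4] = 132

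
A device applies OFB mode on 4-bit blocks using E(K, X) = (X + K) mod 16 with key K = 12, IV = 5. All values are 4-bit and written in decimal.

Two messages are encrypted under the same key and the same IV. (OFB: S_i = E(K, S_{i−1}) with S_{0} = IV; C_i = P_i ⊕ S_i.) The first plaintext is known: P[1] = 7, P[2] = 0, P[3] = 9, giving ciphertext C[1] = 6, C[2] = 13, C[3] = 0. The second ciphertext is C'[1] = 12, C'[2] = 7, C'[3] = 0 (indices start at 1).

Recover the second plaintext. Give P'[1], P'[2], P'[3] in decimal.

In OFB with a reused IV, both messages share the same keystream S_i, so C_i ⊕ C'_i = P_i ⊕ P'_i and thus P'_i = P_i ⊕ C_i ⊕ C'_i.
P'[1]: 7 ⊕ 6 ⊕ 12 = 13.
P'[2]: 0 ⊕ 13 ⊕ 7 = 10.
P'[3]: 9 ⊕ 0 ⊕ 0 = 9.

P'[1] = 13, P'[2] = 10, P'[3] = 9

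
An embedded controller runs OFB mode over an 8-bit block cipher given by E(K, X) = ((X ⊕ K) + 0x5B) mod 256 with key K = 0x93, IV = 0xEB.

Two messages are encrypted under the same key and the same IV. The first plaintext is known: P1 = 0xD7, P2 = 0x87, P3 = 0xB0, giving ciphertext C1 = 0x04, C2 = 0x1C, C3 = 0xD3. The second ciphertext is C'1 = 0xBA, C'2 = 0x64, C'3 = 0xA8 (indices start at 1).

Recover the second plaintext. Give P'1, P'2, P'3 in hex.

In OFB with a reused IV, both messages share the same keystream S_i, so C_i ⊕ C'_i = P_i ⊕ P'_i and thus P'_i = P_i ⊕ C_i ⊕ C'_i.
P'1: 0xD7 ⊕ 0x04 ⊕ 0xBA = 0x69.
P'2: 0x87 ⊕ 0x1C ⊕ 0x64 = 0xFF.
P'3: 0xB0 ⊕ 0xD3 ⊕ 0xA8 = 0xCB.

P'1 = 0x69, P'2 = 0xFF, P'3 = 0xCB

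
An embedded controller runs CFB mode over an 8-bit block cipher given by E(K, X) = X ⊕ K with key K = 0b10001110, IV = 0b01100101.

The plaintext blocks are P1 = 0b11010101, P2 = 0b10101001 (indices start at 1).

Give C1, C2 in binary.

C1 = 0b00111110, C2 = 0b00011001

CFB encryption: C_i = P_i ⊕ E(K, C_{i−1}), with C_{0} = IV.
C1: E(K, 0b01100101) = 0b11101011; 0b11010101 ⊕ 0b11101011 = 0b00111110.
C2: E(K, 0b00111110) = 0b10110000; 0b10101001 ⊕ 0b10110000 = 0b00011001.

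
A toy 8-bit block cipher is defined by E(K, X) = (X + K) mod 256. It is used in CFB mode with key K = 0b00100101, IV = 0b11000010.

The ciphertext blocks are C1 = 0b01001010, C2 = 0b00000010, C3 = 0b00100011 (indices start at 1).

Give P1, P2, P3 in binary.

P1 = 0b10101101, P2 = 0b01101101, P3 = 0b00000100

CFB decryption: P_i = C_i ⊕ E(K, C_{i−1}), with C_{0} = IV.
P1: E(K, 0b11000010) = 0b11100111; 0b01001010 ⊕ 0b11100111 = 0b10101101.
P2: E(K, 0b01001010) = 0b01101111; 0b00000010 ⊕ 0b01101111 = 0b01101101.
P3: E(K, 0b00000010) = 0b00100111; 0b00100011 ⊕ 0b00100111 = 0b00000100.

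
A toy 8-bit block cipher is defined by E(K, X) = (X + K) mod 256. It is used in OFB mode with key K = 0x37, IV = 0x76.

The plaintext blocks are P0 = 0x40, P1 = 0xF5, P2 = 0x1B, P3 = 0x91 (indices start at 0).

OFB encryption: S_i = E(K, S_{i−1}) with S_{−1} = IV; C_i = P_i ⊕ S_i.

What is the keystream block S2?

0x1B

C0: S = E(K, 0x76) = 0xAD; 0x40 ⊕ 0xAD = 0xED.
C1: S = E(K, 0xAD) = 0xE4; 0xF5 ⊕ 0xE4 = 0x11.
C2: S = E(K, 0xE4) = 0x1B; 0x1B ⊕ 0x1B = 0x00.
So S2 = 0x1B.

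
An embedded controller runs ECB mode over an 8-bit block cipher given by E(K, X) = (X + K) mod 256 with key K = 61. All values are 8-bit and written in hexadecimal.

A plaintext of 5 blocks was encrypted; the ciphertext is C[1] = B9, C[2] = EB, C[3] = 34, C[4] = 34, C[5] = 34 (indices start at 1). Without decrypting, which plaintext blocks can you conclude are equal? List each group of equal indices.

P[3] = P[4] = P[5]

ECB encrypts each block independently with the same key, so equal ciphertext blocks imply equal plaintext blocks.
C[3] = C[4] = C[5] = 34, so P[3] = P[4] = P[5].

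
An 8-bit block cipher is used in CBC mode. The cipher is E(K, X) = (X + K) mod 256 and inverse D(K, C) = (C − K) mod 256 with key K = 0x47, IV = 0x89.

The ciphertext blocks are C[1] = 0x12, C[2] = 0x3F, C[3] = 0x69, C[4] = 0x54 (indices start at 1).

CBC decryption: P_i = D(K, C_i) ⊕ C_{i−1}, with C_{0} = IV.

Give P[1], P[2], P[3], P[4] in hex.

P[1] = 0x42, P[2] = 0xEA, P[3] = 0x1D, P[4] = 0x64

P[1]: D(K, 0x12) = 0xCB; 0xCB ⊕ 0x89 = 0x42.
P[2]: D(K, 0x3F) = 0xF8; 0xF8 ⊕ 0x12 = 0xEA.
P[3]: D(K, 0x69) = 0x22; 0x22 ⊕ 0x3F = 0x1D.
P[4]: D(K, 0x54) = 0x0D; 0x0D ⊕ 0x69 = 0x64.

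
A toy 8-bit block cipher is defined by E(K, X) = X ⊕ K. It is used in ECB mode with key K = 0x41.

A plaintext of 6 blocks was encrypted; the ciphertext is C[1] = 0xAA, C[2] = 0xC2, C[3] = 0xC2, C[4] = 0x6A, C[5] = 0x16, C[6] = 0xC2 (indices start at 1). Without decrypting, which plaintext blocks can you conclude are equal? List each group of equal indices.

ECB encrypts each block independently with the same key, so equal ciphertext blocks imply equal plaintext blocks.
C[2] = C[3] = C[6] = 0xC2, so P[2] = P[3] = P[6].

P[2] = P[3] = P[6]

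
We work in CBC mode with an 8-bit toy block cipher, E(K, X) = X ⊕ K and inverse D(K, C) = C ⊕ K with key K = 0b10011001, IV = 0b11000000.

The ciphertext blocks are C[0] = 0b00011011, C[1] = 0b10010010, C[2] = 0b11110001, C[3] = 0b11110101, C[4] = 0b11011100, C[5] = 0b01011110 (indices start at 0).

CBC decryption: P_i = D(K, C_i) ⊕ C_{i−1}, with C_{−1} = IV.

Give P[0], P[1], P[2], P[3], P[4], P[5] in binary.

P[0] = 0b01000010, P[1] = 0b00010000, P[2] = 0b11111010, P[3] = 0b10011101, P[4] = 0b10110000, P[5] = 0b00011011

P[0]: D(K, 0b00011011) = 0b10000010; 0b10000010 ⊕ 0b11000000 = 0b01000010.
P[1]: D(K, 0b10010010) = 0b00001011; 0b00001011 ⊕ 0b00011011 = 0b00010000.
P[2]: D(K, 0b11110001) = 0b01101000; 0b01101000 ⊕ 0b10010010 = 0b11111010.
P[3]: D(K, 0b11110101) = 0b01101100; 0b01101100 ⊕ 0b11110001 = 0b10011101.
P[4]: D(K, 0b11011100) = 0b01000101; 0b01000101 ⊕ 0b11110101 = 0b10110000.
P[5]: D(K, 0b01011110) = 0b11000111; 0b11000111 ⊕ 0b11011100 = 0b00011011.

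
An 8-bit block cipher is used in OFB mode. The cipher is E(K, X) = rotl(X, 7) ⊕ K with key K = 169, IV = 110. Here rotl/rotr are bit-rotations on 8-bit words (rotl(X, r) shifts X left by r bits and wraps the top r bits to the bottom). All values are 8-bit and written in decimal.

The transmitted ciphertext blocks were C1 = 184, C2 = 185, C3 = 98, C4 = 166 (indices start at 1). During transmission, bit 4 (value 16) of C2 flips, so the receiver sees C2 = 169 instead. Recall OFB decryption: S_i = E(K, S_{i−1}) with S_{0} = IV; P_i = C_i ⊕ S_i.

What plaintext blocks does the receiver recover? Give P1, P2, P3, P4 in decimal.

Only C2 changed, to 169. In OFB, a change in C_i flips the same bit in P_i only; the keystream is unaffected. Decrypting the received ciphertext:
P1: S = E(K, 110) = 158; 184 ⊕ 158 = 38.
P2: S = E(K, 158) = 230; 169 ⊕ 230 = 79.
P3: S = E(K, 230) = 218; 98 ⊕ 218 = 184.
P4: S = E(K, 218) = 196; 166 ⊕ 196 = 98.
Blocks that differ from the original plaintext: P2.

P1 = 38, P2 = 79, P3 = 184, P4 = 98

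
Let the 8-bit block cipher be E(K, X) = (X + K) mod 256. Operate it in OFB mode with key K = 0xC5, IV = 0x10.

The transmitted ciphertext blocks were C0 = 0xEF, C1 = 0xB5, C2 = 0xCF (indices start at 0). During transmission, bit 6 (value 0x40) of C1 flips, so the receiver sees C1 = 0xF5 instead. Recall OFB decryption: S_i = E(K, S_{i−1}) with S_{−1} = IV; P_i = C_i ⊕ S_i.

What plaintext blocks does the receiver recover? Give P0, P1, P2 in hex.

Only C1 changed, to 0xF5. In OFB, a change in C_i flips the same bit in P_i only; the keystream is unaffected. Decrypting the received ciphertext:
P0: S = E(K, 0x10) = 0xD5; 0xEF ⊕ 0xD5 = 0x3A.
P1: S = E(K, 0xD5) = 0x9A; 0xF5 ⊕ 0x9A = 0x6F.
P2: S = E(K, 0x9A) = 0x5F; 0xCF ⊕ 0x5F = 0x90.
Blocks that differ from the original plaintext: P1.

P0 = 0x3A, P1 = 0x6F, P2 = 0x90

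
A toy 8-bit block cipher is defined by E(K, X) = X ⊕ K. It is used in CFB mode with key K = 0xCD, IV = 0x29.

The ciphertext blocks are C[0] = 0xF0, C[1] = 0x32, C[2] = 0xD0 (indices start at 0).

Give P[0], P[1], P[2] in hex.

P[0] = 0x14, P[1] = 0x0F, P[2] = 0x2F

CFB decryption: P_i = C_i ⊕ E(K, C_{i−1}), with C_{−1} = IV.
P[0]: E(K, 0x29) = 0xE4; 0xF0 ⊕ 0xE4 = 0x14.
P[1]: E(K, 0xF0) = 0x3D; 0x32 ⊕ 0x3D = 0x0F.
P[2]: E(K, 0x32) = 0xFF; 0xD0 ⊕ 0xFF = 0x2F.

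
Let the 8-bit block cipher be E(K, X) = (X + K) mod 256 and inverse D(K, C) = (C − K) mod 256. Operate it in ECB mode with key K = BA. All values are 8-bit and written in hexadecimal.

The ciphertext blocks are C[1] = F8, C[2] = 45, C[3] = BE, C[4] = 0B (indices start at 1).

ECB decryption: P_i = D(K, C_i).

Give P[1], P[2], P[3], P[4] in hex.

P[1] = 3E, P[2] = 8B, P[3] = 04, P[4] = 51

P[1]: D(K, F8) = 3E.
P[2]: D(K, 45) = 8B.
P[3]: D(K, BE) = 04.
P[4]: D(K, 0B) = 51.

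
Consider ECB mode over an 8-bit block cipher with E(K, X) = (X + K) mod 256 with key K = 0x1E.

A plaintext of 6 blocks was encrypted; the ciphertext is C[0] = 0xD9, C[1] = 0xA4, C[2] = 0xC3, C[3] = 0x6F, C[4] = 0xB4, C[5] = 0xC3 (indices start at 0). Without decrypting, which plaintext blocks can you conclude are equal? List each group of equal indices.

P[2] = P[5]

ECB encrypts each block independently with the same key, so equal ciphertext blocks imply equal plaintext blocks.
C[2] = C[5] = 0xC3, so P[2] = P[5].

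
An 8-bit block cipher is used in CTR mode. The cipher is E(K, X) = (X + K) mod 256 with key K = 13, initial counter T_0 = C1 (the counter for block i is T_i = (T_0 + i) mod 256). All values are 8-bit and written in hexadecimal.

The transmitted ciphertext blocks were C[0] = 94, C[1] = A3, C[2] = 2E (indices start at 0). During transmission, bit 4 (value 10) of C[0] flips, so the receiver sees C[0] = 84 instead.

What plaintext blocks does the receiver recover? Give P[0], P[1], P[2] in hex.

CTR decryption: S_i = E(K, T_i) where T_i is the counter for block i; P_i = C_i ⊕ S_i.
Only C[0] changed, to 84. In CTR, a change in C_i flips the same bit in P_i only; the keystream is unaffected. Decrypting the received ciphertext:
P[0]: T = C1, S = E(K, T) = D4; 84 ⊕ D4 = 50.
P[1]: T = C2, S = E(K, T) = D5; A3 ⊕ D5 = 76.
P[2]: T = C3, S = E(K, T) = D6; 2E ⊕ D6 = F8.
Blocks that differ from the original plaintext: P[0].

P[0] = 50, P[1] = 76, P[2] = F8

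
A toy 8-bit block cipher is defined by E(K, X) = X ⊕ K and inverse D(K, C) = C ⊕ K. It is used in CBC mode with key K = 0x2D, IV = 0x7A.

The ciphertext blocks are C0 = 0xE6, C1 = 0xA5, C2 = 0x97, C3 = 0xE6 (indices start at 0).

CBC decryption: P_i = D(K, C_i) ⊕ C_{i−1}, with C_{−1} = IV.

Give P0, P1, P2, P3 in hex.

P0 = 0xB1, P1 = 0x6E, P2 = 0x1F, P3 = 0x5C

P0: D(K, 0xE6) = 0xCB; 0xCB ⊕ 0x7A = 0xB1.
P1: D(K, 0xA5) = 0x88; 0x88 ⊕ 0xE6 = 0x6E.
P2: D(K, 0x97) = 0xBA; 0xBA ⊕ 0xA5 = 0x1F.
P3: D(K, 0xE6) = 0xCB; 0xCB ⊕ 0x97 = 0x5C.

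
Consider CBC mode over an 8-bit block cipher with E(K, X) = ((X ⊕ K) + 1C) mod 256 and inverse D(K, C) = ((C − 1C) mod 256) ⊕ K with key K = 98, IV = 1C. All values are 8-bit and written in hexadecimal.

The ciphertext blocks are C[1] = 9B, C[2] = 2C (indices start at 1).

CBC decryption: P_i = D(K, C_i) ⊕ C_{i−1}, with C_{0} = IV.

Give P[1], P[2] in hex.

P[1] = FB, P[2] = 13

P[1]: D(K, 9B) = E7; E7 ⊕ 1C = FB.
P[2]: D(K, 2C) = 88; 88 ⊕ 9B = 13.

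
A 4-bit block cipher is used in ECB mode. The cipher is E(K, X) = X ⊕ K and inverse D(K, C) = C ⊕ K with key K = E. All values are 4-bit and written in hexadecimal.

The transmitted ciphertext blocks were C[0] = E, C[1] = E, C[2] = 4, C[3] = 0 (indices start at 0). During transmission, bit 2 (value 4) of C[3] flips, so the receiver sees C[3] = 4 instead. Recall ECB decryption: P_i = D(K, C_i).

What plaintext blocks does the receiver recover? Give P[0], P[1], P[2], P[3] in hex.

P[0] = 0, P[1] = 0, P[2] = A, P[3] = A

Only C[3] changed, to 4. In ECB, a change in C_i affects only P_i. Decrypting the received ciphertext:
P[0]: D(K, E) = 0.
P[1]: D(K, E) = 0.
P[2]: D(K, 4) = A.
P[3]: D(K, 4) = A.
Blocks that differ from the original plaintext: P[3].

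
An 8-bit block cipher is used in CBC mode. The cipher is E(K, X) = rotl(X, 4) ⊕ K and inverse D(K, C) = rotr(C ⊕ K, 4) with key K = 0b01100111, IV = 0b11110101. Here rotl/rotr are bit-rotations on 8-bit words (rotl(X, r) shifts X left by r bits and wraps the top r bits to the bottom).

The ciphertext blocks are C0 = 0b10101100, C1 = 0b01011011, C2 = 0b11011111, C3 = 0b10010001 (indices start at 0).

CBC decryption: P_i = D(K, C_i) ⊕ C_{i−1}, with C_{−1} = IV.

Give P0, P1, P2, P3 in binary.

P0 = 0b01001001, P1 = 0b01101111, P2 = 0b11010000, P3 = 0b10110000

P0: D(K, 0b10101100) = 0b10111100; 0b10111100 ⊕ 0b11110101 = 0b01001001.
P1: D(K, 0b01011011) = 0b11000011; 0b11000011 ⊕ 0b10101100 = 0b01101111.
P2: D(K, 0b11011111) = 0b10001011; 0b10001011 ⊕ 0b01011011 = 0b11010000.
P3: D(K, 0b10010001) = 0b01101111; 0b01101111 ⊕ 0b11011111 = 0b10110000.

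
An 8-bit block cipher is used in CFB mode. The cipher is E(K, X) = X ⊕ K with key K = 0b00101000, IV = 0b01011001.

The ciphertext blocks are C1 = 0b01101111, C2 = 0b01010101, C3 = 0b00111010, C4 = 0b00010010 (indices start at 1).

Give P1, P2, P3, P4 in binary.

CFB decryption: P_i = C_i ⊕ E(K, C_{i−1}), with C_{0} = IV.
P1: E(K, 0b01011001) = 0b01110001; 0b01101111 ⊕ 0b01110001 = 0b00011110.
P2: E(K, 0b01101111) = 0b01000111; 0b01010101 ⊕ 0b01000111 = 0b00010010.
P3: E(K, 0b01010101) = 0b01111101; 0b00111010 ⊕ 0b01111101 = 0b01000111.
P4: E(K, 0b00111010) = 0b00010010; 0b00010010 ⊕ 0b00010010 = 0b00000000.

P1 = 0b00011110, P2 = 0b00010010, P3 = 0b01000111, P4 = 0b00000000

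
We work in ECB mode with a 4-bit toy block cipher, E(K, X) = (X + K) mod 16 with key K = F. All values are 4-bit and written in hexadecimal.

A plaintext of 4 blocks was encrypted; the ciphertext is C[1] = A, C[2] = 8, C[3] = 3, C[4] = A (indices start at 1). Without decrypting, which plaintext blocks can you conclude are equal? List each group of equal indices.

ECB encrypts each block independently with the same key, so equal ciphertext blocks imply equal plaintext blocks.
C[1] = C[4] = A, so P[1] = P[4].

P[1] = P[4]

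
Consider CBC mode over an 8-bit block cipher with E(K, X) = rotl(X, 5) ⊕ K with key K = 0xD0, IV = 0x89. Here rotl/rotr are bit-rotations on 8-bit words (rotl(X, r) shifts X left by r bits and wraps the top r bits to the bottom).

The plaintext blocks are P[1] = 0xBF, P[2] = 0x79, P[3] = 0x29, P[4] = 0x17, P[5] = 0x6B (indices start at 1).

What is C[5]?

CBC encryption: C_i = E(K, P_i ⊕ C_{i−1}), with C_{0} = IV.
C[1]: P[1] ⊕ 0x89 = 0x36; E(K, 0x36) = 0x16.
C[2]: P[2] ⊕ 0x16 = 0x6F; E(K, 0x6F) = 0x3D.
C[3]: P[3] ⊕ 0x3D = 0x14; E(K, 0x14) = 0x52.
C[4]: P[4] ⊕ 0x52 = 0x45; E(K, 0x45) = 0x78.
C[5]: P[5] ⊕ 0x78 = 0x13; E(K, 0x13) = 0xB2.

C[5] = 0xB2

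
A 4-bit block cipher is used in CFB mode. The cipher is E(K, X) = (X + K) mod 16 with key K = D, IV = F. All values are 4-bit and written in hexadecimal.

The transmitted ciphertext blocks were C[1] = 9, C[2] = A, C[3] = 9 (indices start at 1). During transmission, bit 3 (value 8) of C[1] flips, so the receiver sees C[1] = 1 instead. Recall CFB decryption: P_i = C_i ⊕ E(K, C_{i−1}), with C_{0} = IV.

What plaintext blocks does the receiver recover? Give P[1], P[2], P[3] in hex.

Only C[1] changed, to 1. In CFB, a change in C_i flips the same bit in P_i and garbles P_{i+1}. Decrypting the received ciphertext:
P[1]: E(K, F) = C; 1 ⊕ C = D.
P[2]: E(K, 1) = E; A ⊕ E = 4.
P[3]: E(K, A) = 7; 9 ⊕ 7 = E.
Blocks that differ from the original plaintext: P[1], P[2].

P[1] = D, P[2] = 4, P[3] = E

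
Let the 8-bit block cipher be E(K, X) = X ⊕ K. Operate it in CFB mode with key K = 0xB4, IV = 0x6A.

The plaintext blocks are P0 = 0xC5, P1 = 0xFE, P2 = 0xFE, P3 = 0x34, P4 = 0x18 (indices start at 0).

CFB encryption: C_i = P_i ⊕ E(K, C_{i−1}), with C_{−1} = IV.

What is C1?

C0: E(K, 0x6A) = 0xDE; 0xC5 ⊕ 0xDE = 0x1B.
C1: E(K, 0x1B) = 0xAF; 0xFE ⊕ 0xAF = 0x51.

C1 = 0x51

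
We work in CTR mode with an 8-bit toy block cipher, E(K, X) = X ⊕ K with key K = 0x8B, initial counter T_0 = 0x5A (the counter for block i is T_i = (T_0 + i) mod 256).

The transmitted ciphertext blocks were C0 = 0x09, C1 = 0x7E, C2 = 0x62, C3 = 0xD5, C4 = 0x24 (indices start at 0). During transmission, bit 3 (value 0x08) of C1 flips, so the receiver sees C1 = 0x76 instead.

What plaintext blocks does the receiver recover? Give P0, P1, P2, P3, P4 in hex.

CTR decryption: S_i = E(K, T_i) where T_i is the counter for block i; P_i = C_i ⊕ S_i.
Only C1 changed, to 0x76. In CTR, a change in C_i flips the same bit in P_i only; the keystream is unaffected. Decrypting the received ciphertext:
P0: T = 0x5A, S = E(K, T) = 0xD1; 0x09 ⊕ 0xD1 = 0xD8.
P1: T = 0x5B, S = E(K, T) = 0xD0; 0x76 ⊕ 0xD0 = 0xA6.
P2: T = 0x5C, S = E(K, T) = 0xD7; 0x62 ⊕ 0xD7 = 0xB5.
P3: T = 0x5D, S = E(K, T) = 0xD6; 0xD5 ⊕ 0xD6 = 0x03.
P4: T = 0x5E, S = E(K, T) = 0xD5; 0x24 ⊕ 0xD5 = 0xF1.
Blocks that differ from the original plaintext: P1.

P0 = 0xD8, P1 = 0xA6, P2 = 0xB5, P3 = 0x03, P4 = 0xF1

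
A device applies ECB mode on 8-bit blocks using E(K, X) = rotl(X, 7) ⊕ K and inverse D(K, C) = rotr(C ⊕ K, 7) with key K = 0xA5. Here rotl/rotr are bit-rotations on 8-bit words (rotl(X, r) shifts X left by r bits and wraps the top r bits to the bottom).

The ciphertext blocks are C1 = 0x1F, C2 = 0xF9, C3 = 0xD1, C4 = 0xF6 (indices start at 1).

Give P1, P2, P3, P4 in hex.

P1 = 0x75, P2 = 0xB8, P3 = 0xE8, P4 = 0xA6

ECB decryption: P_i = D(K, C_i).
P1: D(K, 0x1F) = 0x75.
P2: D(K, 0xF9) = 0xB8.
P3: D(K, 0xD1) = 0xE8.
P4: D(K, 0xF6) = 0xA6.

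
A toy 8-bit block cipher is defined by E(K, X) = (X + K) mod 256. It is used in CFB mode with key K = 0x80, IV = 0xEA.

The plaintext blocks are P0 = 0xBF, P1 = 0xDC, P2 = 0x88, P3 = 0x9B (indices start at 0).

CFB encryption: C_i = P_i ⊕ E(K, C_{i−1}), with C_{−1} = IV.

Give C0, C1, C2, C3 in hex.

C0: E(K, 0xEA) = 0x6A; 0xBF ⊕ 0x6A = 0xD5.
C1: E(K, 0xD5) = 0x55; 0xDC ⊕ 0x55 = 0x89.
C2: E(K, 0x89) = 0x09; 0x88 ⊕ 0x09 = 0x81.
C3: E(K, 0x81) = 0x01; 0x9B ⊕ 0x01 = 0x9A.

C0 = 0xD5, C1 = 0x89, C2 = 0x81, C3 = 0x9A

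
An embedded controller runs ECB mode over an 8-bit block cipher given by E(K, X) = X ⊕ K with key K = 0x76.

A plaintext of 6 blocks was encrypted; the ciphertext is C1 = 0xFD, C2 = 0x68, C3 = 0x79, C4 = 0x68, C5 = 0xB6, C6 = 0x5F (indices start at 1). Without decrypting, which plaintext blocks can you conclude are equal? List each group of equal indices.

P2 = P4

ECB encrypts each block independently with the same key, so equal ciphertext blocks imply equal plaintext blocks.
C2 = C4 = 0x68, so P2 = P4.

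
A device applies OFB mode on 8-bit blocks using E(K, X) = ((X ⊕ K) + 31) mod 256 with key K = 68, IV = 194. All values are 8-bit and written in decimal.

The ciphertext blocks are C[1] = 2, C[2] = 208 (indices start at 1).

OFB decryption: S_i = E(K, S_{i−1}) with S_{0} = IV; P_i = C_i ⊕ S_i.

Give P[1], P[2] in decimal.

P[1]: S = E(K, 194) = 165; 2 ⊕ 165 = 167.
P[2]: S = E(K, 165) = 0; 208 ⊕ 0 = 208.

P[1] = 167, P[2] = 208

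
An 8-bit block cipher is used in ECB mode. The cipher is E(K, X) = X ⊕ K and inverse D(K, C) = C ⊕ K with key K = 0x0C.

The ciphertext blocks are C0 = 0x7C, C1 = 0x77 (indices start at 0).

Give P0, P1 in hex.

P0 = 0x70, P1 = 0x7B

ECB decryption: P_i = D(K, C_i).
P0: D(K, 0x7C) = 0x70.
P1: D(K, 0x77) = 0x7B.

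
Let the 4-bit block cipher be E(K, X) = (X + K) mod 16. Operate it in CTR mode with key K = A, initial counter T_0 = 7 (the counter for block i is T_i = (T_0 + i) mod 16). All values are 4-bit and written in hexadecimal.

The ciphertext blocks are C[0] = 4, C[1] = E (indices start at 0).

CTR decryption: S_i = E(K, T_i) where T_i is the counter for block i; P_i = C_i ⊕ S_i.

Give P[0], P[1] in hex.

P[0]: T = 7, S = E(K, T) = 1; 4 ⊕ 1 = 5.
P[1]: T = 8, S = E(K, T) = 2; E ⊕ 2 = C.

P[0] = 5, P[1] = C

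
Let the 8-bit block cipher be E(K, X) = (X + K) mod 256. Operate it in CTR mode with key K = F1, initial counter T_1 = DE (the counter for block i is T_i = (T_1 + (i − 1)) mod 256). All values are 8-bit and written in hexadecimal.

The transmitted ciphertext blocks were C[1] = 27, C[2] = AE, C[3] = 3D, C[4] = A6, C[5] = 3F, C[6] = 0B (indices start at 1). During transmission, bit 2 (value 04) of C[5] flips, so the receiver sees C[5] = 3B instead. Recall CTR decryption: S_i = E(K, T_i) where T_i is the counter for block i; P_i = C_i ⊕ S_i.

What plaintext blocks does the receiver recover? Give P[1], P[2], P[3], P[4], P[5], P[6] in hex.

P[1] = E8, P[2] = 7E, P[3] = EC, P[4] = 74, P[5] = E8, P[6] = DF

Only C[5] changed, to 3B. In CTR, a change in C_i flips the same bit in P_i only; the keystream is unaffected. Decrypting the received ciphertext:
P[1]: T = DE, S = E(K, T) = CF; 27 ⊕ CF = E8.
P[2]: T = DF, S = E(K, T) = D0; AE ⊕ D0 = 7E.
P[3]: T = E0, S = E(K, T) = D1; 3D ⊕ D1 = EC.
P[4]: T = E1, S = E(K, T) = D2; A6 ⊕ D2 = 74.
P[5]: T = E2, S = E(K, T) = D3; 3B ⊕ D3 = E8.
P[6]: T = E3, S = E(K, T) = D4; 0B ⊕ D4 = DF.
Blocks that differ from the original plaintext: P[5].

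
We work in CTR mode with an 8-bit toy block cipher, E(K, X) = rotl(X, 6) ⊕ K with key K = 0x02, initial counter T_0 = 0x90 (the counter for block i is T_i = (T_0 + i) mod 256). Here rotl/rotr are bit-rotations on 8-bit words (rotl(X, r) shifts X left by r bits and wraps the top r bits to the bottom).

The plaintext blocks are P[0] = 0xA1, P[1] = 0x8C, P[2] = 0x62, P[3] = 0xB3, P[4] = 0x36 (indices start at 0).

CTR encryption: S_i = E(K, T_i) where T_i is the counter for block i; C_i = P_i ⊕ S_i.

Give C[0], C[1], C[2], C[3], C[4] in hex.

C[0] = 0x87, C[1] = 0xEA, C[2] = 0xC4, C[3] = 0x55, C[4] = 0x11

C[0]: T = 0x90, S = E(K, T) = 0x26; 0xA1 ⊕ 0x26 = 0x87.
C[1]: T = 0x91, S = E(K, T) = 0x66; 0x8C ⊕ 0x66 = 0xEA.
C[2]: T = 0x92, S = E(K, T) = 0xA6; 0x62 ⊕ 0xA6 = 0xC4.
C[3]: T = 0x93, S = E(K, T) = 0xE6; 0xB3 ⊕ 0xE6 = 0x55.
C[4]: T = 0x94, S = E(K, T) = 0x27; 0x36 ⊕ 0x27 = 0x11.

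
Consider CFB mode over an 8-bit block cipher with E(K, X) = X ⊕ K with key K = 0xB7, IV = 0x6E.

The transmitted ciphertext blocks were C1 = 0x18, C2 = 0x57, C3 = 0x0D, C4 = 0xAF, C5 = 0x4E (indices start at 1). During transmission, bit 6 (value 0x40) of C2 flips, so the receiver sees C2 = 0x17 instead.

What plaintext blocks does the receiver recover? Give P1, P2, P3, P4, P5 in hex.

CFB decryption: P_i = C_i ⊕ E(K, C_{i−1}), with C_{0} = IV.
Only C2 changed, to 0x17. In CFB, a change in C_i flips the same bit in P_i and garbles P_{i+1}. Decrypting the received ciphertext:
P1: E(K, 0x6E) = 0xD9; 0x18 ⊕ 0xD9 = 0xC1.
P2: E(K, 0x18) = 0xAF; 0x17 ⊕ 0xAF = 0xB8.
P3: E(K, 0x17) = 0xA0; 0x0D ⊕ 0xA0 = 0xAD.
P4: E(K, 0x0D) = 0xBA; 0xAF ⊕ 0xBA = 0x15.
P5: E(K, 0xAF) = 0x18; 0x4E ⊕ 0x18 = 0x56.
Blocks that differ from the original plaintext: P2, P3.

P1 = 0xC1, P2 = 0xB8, P3 = 0xAD, P4 = 0x15, P5 = 0x56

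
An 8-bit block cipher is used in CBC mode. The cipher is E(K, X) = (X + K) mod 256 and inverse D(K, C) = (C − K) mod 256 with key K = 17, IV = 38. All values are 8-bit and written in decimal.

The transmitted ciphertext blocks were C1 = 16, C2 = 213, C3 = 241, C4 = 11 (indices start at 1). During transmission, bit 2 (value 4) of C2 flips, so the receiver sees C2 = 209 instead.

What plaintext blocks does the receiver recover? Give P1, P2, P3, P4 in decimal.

P1 = 217, P2 = 208, P3 = 49, P4 = 11

CBC decryption: P_i = D(K, C_i) ⊕ C_{i−1}, with C_{0} = IV.
Only C2 changed, to 209. In CBC, a change in C_i garbles P_i and flips the same bit in P_{i+1}. Decrypting the received ciphertext:
P1: D(K, 16) = 255; 255 ⊕ 38 = 217.
P2: D(K, 209) = 192; 192 ⊕ 16 = 208.
P3: D(K, 241) = 224; 224 ⊕ 209 = 49.
P4: D(K, 11) = 250; 250 ⊕ 241 = 11.
Blocks that differ from the original plaintext: P2, P3.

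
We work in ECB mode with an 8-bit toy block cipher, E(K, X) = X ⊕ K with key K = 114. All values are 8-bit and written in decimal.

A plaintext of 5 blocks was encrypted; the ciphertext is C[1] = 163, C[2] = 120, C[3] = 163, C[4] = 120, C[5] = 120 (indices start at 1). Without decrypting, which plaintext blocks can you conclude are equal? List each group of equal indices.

ECB encrypts each block independently with the same key, so equal ciphertext blocks imply equal plaintext blocks.
C[1] = C[3] = 163, so P[1] = P[3].
C[2] = C[4] = C[5] = 120, so P[2] = P[4] = P[5].

P[1] = P[3]; P[2] = P[4] = P[5]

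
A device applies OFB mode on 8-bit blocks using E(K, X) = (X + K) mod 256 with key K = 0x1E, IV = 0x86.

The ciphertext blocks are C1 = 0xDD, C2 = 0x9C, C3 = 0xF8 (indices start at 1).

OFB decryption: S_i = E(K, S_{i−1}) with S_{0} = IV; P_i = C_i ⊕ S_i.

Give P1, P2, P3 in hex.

P1: S = E(K, 0x86) = 0xA4; 0xDD ⊕ 0xA4 = 0x79.
P2: S = E(K, 0xA4) = 0xC2; 0x9C ⊕ 0xC2 = 0x5E.
P3: S = E(K, 0xC2) = 0xE0; 0xF8 ⊕ 0xE0 = 0x18.

P1 = 0x79, P2 = 0x5E, P3 = 0x18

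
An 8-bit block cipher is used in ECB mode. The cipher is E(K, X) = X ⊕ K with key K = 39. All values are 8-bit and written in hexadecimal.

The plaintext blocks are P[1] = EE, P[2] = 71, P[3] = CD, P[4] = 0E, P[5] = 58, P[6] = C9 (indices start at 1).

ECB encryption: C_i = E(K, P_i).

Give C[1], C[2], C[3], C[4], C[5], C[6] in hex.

C[1]: E(K, EE) = D7.
C[2]: E(K, 71) = 48.
C[3]: E(K, CD) = F4.
C[4]: E(K, 0E) = 37.
C[5]: E(K, 58) = 61.
C[6]: E(K, C9) = F0.

C[1] = D7, C[2] = 48, C[3] = F4, C[4] = 37, C[5] = 61, C[6] = F0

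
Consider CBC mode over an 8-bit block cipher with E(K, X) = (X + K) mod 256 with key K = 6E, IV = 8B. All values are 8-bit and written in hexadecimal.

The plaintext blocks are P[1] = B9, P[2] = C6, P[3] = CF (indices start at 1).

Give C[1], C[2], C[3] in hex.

CBC encryption: C_i = E(K, P_i ⊕ C_{i−1}), with C_{0} = IV.
C[1]: P[1] ⊕ 8B = 32; E(K, 32) = A0.
C[2]: P[2] ⊕ A0 = 66; E(K, 66) = D4.
C[3]: P[3] ⊕ D4 = 1B; E(K, 1B) = 89.

C[1] = A0, C[2] = D4, C[3] = 89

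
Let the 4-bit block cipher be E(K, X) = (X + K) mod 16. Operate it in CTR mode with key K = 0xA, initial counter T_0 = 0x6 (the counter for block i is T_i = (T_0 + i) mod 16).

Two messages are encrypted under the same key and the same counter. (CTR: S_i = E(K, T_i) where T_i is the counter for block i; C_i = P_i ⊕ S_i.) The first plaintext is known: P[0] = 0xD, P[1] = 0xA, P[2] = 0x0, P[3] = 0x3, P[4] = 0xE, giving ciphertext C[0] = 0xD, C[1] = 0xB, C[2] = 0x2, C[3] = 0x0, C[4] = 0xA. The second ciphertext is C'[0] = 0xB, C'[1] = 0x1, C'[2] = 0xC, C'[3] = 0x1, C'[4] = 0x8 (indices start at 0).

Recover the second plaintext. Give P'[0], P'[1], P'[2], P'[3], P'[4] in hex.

P'[0] = 0xB, P'[1] = 0x0, P'[2] = 0xE, P'[3] = 0x2, P'[4] = 0xC

In CTR with a reused counter, both messages share the same keystream S_i, so C_i ⊕ C'_i = P_i ⊕ P'_i and thus P'_i = P_i ⊕ C_i ⊕ C'_i.
P'[0]: 0xD ⊕ 0xD ⊕ 0xB = 0xB.
P'[1]: 0xA ⊕ 0xB ⊕ 0x1 = 0x0.
P'[2]: 0x0 ⊕ 0x2 ⊕ 0xC = 0xE.
P'[3]: 0x3 ⊕ 0x0 ⊕ 0x1 = 0x2.
P'[4]: 0xE ⊕ 0xA ⊕ 0x8 = 0xC.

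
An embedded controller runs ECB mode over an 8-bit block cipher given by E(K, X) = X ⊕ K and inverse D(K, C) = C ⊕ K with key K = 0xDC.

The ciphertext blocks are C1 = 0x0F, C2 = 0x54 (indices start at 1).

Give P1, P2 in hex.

ECB decryption: P_i = D(K, C_i).
P1: D(K, 0x0F) = 0xD3.
P2: D(K, 0x54) = 0x88.

P1 = 0xD3, P2 = 0x88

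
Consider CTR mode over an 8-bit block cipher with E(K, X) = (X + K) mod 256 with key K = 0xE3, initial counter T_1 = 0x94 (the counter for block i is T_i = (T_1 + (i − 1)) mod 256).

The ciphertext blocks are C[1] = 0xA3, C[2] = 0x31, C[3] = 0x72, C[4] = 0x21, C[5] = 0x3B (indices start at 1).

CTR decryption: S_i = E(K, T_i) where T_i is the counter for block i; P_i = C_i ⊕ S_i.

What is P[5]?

P[5]: T = 0x98, S = E(K, T) = 0x7B; 0x3B ⊕ 0x7B = 0x40.

P[5] = 0x40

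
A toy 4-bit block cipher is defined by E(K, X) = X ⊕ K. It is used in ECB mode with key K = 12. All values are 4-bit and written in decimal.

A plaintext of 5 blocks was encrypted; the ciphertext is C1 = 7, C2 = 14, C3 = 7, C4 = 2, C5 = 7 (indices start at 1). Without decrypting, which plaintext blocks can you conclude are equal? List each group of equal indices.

ECB encrypts each block independently with the same key, so equal ciphertext blocks imply equal plaintext blocks.
C1 = C3 = C5 = 7, so P1 = P3 = P5.

P1 = P3 = P5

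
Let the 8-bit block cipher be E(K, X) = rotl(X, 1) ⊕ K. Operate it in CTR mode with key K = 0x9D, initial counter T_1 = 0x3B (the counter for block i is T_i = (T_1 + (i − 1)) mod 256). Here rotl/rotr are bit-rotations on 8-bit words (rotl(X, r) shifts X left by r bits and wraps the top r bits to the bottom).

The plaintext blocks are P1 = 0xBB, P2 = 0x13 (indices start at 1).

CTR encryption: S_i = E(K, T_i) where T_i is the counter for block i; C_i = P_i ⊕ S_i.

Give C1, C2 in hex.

C1 = 0x50, C2 = 0xF6

C1: T = 0x3B, S = E(K, T) = 0xEB; 0xBB ⊕ 0xEB = 0x50.
C2: T = 0x3C, S = E(K, T) = 0xE5; 0x13 ⊕ 0xE5 = 0xF6.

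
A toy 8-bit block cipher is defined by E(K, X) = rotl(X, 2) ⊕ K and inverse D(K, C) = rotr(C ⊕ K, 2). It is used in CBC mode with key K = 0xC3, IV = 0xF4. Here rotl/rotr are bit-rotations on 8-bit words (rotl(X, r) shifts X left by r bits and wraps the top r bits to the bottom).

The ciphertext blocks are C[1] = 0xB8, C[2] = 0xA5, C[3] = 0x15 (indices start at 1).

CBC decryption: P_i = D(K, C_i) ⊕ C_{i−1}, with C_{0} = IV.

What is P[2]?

P[2]: D(K, 0xA5) = 0x99; 0x99 ⊕ 0xB8 = 0x21.

P[2] = 0x21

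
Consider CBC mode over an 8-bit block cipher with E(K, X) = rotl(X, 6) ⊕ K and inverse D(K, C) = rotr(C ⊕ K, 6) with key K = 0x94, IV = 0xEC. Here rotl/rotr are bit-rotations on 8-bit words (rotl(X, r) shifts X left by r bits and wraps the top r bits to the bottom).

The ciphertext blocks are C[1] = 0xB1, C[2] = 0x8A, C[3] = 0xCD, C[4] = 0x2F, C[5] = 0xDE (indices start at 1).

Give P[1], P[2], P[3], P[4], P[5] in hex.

P[1] = 0x78, P[2] = 0xC9, P[3] = 0xEF, P[4] = 0x23, P[5] = 0x06

CBC decryption: P_i = D(K, C_i) ⊕ C_{i−1}, with C_{0} = IV.
P[1]: D(K, 0xB1) = 0x94; 0x94 ⊕ 0xEC = 0x78.
P[2]: D(K, 0x8A) = 0x78; 0x78 ⊕ 0xB1 = 0xC9.
P[3]: D(K, 0xCD) = 0x65; 0x65 ⊕ 0x8A = 0xEF.
P[4]: D(K, 0x2F) = 0xEE; 0xEE ⊕ 0xCD = 0x23.
P[5]: D(K, 0xDE) = 0x29; 0x29 ⊕ 0x2F = 0x06.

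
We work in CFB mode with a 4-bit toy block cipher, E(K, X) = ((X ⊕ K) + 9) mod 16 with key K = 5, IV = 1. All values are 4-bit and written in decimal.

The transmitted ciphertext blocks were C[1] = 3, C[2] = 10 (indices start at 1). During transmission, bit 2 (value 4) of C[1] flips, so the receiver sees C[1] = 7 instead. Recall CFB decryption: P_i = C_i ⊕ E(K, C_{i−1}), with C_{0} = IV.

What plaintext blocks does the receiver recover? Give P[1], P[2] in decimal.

P[1] = 10, P[2] = 1

Only C[1] changed, to 7. In CFB, a change in C_i flips the same bit in P_i and garbles P_{i+1}. Decrypting the received ciphertext:
P[1]: E(K, 1) = 13; 7 ⊕ 13 = 10.
P[2]: E(K, 7) = 11; 10 ⊕ 11 = 1.
Blocks that differ from the original plaintext: P[1], P[2].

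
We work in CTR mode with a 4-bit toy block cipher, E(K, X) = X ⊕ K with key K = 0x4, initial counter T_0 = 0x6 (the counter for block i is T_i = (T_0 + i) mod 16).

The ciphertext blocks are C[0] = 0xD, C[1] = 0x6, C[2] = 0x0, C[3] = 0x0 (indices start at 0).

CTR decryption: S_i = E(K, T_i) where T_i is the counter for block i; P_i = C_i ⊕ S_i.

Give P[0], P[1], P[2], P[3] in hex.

P[0]: T = 0x6, S = E(K, T) = 0x2; 0xD ⊕ 0x2 = 0xF.
P[1]: T = 0x7, S = E(K, T) = 0x3; 0x6 ⊕ 0x3 = 0x5.
P[2]: T = 0x8, S = E(K, T) = 0xC; 0x0 ⊕ 0xC = 0xC.
P[3]: T = 0x9, S = E(K, T) = 0xD; 0x0 ⊕ 0xD = 0xD.

P[0] = 0xF, P[1] = 0x5, P[2] = 0xC, P[3] = 0xD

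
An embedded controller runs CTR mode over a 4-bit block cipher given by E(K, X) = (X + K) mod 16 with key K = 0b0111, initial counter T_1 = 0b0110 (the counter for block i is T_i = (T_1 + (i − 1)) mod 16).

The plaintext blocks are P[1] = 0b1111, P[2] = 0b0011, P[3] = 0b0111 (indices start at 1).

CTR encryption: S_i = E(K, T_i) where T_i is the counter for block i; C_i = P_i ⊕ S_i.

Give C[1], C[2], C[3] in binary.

C[1]: T = 0b0110, S = E(K, T) = 0b1101; 0b1111 ⊕ 0b1101 = 0b0010.
C[2]: T = 0b0111, S = E(K, T) = 0b1110; 0b0011 ⊕ 0b1110 = 0b1101.
C[3]: T = 0b1000, S = E(K, T) = 0b1111; 0b0111 ⊕ 0b1111 = 0b1000.

C[1] = 0b0010, C[2] = 0b1101, C[3] = 0b1000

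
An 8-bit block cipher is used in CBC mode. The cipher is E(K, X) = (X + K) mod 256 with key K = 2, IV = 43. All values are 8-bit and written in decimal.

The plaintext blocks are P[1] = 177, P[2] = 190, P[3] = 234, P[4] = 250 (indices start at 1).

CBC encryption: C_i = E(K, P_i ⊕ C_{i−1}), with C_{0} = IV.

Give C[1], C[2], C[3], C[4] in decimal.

C[1] = 156, C[2] = 36, C[3] = 208, C[4] = 44

C[1]: P[1] ⊕ 43 = 154; E(K, 154) = 156.
C[2]: P[2] ⊕ 156 = 34; E(K, 34) = 36.
C[3]: P[3] ⊕ 36 = 206; E(K, 206) = 208.
C[4]: P[4] ⊕ 208 = 42; E(K, 42) = 44.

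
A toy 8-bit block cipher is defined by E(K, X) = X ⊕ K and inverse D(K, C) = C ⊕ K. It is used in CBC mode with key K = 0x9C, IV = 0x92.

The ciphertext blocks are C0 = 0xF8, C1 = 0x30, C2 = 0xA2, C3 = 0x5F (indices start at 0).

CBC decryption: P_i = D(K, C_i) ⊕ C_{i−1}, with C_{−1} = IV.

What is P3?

P3 = 0x61

P3: D(K, 0x5F) = 0xC3; 0xC3 ⊕ 0xA2 = 0x61.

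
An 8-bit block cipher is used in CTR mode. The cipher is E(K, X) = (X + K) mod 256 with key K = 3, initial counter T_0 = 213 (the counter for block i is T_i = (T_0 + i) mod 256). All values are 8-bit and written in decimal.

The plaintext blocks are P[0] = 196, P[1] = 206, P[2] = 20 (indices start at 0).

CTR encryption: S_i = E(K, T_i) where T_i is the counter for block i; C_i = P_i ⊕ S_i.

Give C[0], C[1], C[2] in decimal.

C[0]: T = 213, S = E(K, T) = 216; 196 ⊕ 216 = 28.
C[1]: T = 214, S = E(K, T) = 217; 206 ⊕ 217 = 23.
C[2]: T = 215, S = E(K, T) = 218; 20 ⊕ 218 = 206.

C[0] = 28, C[1] = 23, C[2] = 206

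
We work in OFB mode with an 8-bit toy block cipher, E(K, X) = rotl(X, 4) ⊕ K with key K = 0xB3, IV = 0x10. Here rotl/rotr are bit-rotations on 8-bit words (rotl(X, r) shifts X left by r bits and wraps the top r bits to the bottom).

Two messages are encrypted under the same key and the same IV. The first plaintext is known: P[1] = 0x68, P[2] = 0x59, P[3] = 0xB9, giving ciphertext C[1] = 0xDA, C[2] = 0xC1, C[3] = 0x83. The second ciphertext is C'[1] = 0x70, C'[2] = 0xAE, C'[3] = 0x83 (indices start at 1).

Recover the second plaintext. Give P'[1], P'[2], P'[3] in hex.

P'[1] = 0xC2, P'[2] = 0x36, P'[3] = 0xB9

In OFB with a reused IV, both messages share the same keystream S_i, so C_i ⊕ C'_i = P_i ⊕ P'_i and thus P'_i = P_i ⊕ C_i ⊕ C'_i.
P'[1]: 0x68 ⊕ 0xDA ⊕ 0x70 = 0xC2.
P'[2]: 0x59 ⊕ 0xC1 ⊕ 0xAE = 0x36.
P'[3]: 0xB9 ⊕ 0x83 ⊕ 0x83 = 0xB9.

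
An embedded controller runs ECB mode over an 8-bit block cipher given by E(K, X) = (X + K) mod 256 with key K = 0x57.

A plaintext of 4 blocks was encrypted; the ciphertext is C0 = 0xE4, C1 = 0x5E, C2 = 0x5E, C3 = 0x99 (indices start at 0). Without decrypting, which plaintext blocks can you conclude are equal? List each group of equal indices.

P1 = P2

ECB encrypts each block independently with the same key, so equal ciphertext blocks imply equal plaintext blocks.
C1 = C2 = 0x5E, so P1 = P2.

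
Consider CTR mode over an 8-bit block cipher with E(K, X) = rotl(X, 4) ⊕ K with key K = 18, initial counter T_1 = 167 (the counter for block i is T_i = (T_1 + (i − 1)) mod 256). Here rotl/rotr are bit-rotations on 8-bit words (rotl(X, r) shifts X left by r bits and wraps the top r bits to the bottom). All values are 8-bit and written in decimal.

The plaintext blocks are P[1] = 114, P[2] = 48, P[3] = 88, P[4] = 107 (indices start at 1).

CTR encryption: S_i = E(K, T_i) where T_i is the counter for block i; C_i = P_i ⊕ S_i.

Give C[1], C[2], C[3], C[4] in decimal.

C[1]: T = 167, S = E(K, T) = 104; 114 ⊕ 104 = 26.
C[2]: T = 168, S = E(K, T) = 152; 48 ⊕ 152 = 168.
C[3]: T = 169, S = E(K, T) = 136; 88 ⊕ 136 = 208.
C[4]: T = 170, S = E(K, T) = 184; 107 ⊕ 184 = 211.

C[1] = 26, C[2] = 168, C[3] = 208, C[4] = 211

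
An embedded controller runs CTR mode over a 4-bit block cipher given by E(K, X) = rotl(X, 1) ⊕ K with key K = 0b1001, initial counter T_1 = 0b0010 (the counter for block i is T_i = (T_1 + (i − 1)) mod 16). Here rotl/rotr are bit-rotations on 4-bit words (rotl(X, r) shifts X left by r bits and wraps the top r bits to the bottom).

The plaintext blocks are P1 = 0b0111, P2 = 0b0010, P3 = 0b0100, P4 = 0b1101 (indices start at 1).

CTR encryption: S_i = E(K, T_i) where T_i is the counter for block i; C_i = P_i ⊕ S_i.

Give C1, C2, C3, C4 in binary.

C1 = 0b1010, C2 = 0b1101, C3 = 0b0101, C4 = 0b1110

C1: T = 0b0010, S = E(K, T) = 0b1101; 0b0111 ⊕ 0b1101 = 0b1010.
C2: T = 0b0011, S = E(K, T) = 0b1111; 0b0010 ⊕ 0b1111 = 0b1101.
C3: T = 0b0100, S = E(K, T) = 0b0001; 0b0100 ⊕ 0b0001 = 0b0101.
C4: T = 0b0101, S = E(K, T) = 0b0011; 0b1101 ⊕ 0b0011 = 0b1110.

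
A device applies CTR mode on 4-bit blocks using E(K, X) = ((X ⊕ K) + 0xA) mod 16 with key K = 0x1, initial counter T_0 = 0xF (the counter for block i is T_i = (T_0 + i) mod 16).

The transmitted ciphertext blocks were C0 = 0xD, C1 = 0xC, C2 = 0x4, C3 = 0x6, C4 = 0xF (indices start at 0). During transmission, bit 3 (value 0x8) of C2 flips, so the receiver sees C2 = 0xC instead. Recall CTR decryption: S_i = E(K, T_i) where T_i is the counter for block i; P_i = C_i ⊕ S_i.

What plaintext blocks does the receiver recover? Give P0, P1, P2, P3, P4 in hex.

Only C2 changed, to 0xC. In CTR, a change in C_i flips the same bit in P_i only; the keystream is unaffected. Decrypting the received ciphertext:
P0: T = 0xF, S = E(K, T) = 0x8; 0xD ⊕ 0x8 = 0x5.
P1: T = 0x0, S = E(K, T) = 0xB; 0xC ⊕ 0xB = 0x7.
P2: T = 0x1, S = E(K, T) = 0xA; 0xC ⊕ 0xA = 0x6.
P3: T = 0x2, S = E(K, T) = 0xD; 0x6 ⊕ 0xD = 0xB.
P4: T = 0x3, S = E(K, T) = 0xC; 0xF ⊕ 0xC = 0x3.
Blocks that differ from the original plaintext: P2.

P0 = 0x5, P1 = 0x7, P2 = 0x6, P3 = 0xB, P4 = 0x3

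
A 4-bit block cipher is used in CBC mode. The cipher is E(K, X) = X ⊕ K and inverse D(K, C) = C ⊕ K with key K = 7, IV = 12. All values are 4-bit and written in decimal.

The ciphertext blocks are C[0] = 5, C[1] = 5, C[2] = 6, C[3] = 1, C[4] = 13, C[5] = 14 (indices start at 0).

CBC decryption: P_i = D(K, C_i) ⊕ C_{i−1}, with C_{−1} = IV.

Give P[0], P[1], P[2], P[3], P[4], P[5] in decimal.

P[0] = 14, P[1] = 7, P[2] = 4, P[3] = 0, P[4] = 11, P[5] = 4

P[0]: D(K, 5) = 2; 2 ⊕ 12 = 14.
P[1]: D(K, 5) = 2; 2 ⊕ 5 = 7.
P[2]: D(K, 6) = 1; 1 ⊕ 5 = 4.
P[3]: D(K, 1) = 6; 6 ⊕ 6 = 0.
P[4]: D(K, 13) = 10; 10 ⊕ 1 = 11.
P[5]: D(K, 14) = 9; 9 ⊕ 13 = 4.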